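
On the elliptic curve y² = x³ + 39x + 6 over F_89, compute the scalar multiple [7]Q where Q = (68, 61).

Repeated addition: build up to 7Q.
2Q: tangent at (68, 61): λ = (3·68² + 39)/(2·61) ≡ 27/33. 33⁻¹ ≡ 27 (mod 89), so λ ≡ 27·27 ≡ 17.
  x = λ² - 68 - 68 = 289 - 136 ≡ 64; y = λ·(68 - 64) - 61 ≡ 7. → (64, 7)
3Q: (64, 7) + (68, 61). λ = (61 - 7)/(68 - 64) ≡ 54/4 mod 89. 4⁻¹ ≡ 67 (mod 89), so λ ≡ 58.
  x = λ² - 64 - 68 = 3364 - 132 ≡ 28; y = λ·(64 - 28) - 7 ≡ 34. → (28, 34)
4Q: (28, 34) + (68, 61). λ = (61 - 34)/(68 - 28) ≡ 27/40 mod 89. 40⁻¹ ≡ 69 (mod 89) since 40·69 = 2760 ≡ 1, so λ ≡ 83.
  x = λ² - 28 - 68 = 6889 - 96 ≡ 29; y = λ·(28 - 29) - 34 ≡ 61. → (29, 61)
5Q: (29, 61) + (68, 61). λ = (61 - 61)/(68 - 29) ≡ 0/39 mod 89. 39⁻¹ ≡ 16 (mod 89), so λ ≡ 0.
  x = λ² - 29 - 68 = 0 - 97 ≡ 81; y = λ·(29 - 81) - 61 ≡ 28. → (81, 28)
6Q: (81, 28) + (68, 61). λ = (61 - 28)/(68 - 81) ≡ 33/76 mod 89. 76⁻¹ ≡ 41 (mod 89) since 76·41 = 3116 ≡ 1, so λ ≡ 18.
  x = λ² - 81 - 68 = 324 - 149 ≡ 86; y = λ·(81 - 86) - 28 ≡ 60. → (86, 60)
7Q: (86, 60) + (68, 61). λ = (61 - 60)/(68 - 86) ≡ 1/71 mod 89. 71⁻¹ ≡ 84 (mod 89), so λ ≡ 84.
  x = λ² - 86 - 68 = 7056 - 154 ≡ 49; y = λ·(86 - 49) - 60 ≡ 22. → (49, 22)

(49, 22)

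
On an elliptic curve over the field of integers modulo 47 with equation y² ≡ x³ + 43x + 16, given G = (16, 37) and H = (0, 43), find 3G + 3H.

First 3G:
Repeated addition: build up to 3G.
2G: tangent at (16, 37): λ = (3·16² + 43)/(2·37) ≡ 12/27. 27⁻¹ ≡ 7 (mod 47) since 27·7 = 189 ≡ 1, so λ ≡ 12·7 ≡ 37.
  x = λ² - 16 - 16 = 1369 - 32 ≡ 21; y = λ·(16 - 21) - 37 ≡ 13. → (21, 13)
3G: (21, 13) + (16, 37). λ = (37 - 13)/(16 - 21) ≡ 24/42 mod 47. 42⁻¹ ≡ 28 (mod 47), so λ ≡ 14.
  x = λ² - 21 - 16 = 196 - 37 ≡ 18; y = λ·(21 - 18) - 13 ≡ 29. → (18, 29)
3G = (18, 29).
Next 3H:
Repeated addition: build up to 3H.
2H: tangent at (0, 43): λ = (3·0² + 43)/(2·43) ≡ 43/39. 39⁻¹ ≡ 41 (mod 47) since 39·41 = 1599 ≡ 1, so λ ≡ 43·41 ≡ 24.
  x = λ² - 0 - 0 = 576 - 0 ≡ 12; y = λ·(0 - 12) - 43 ≡ 45. → (12, 45)
3H: (12, 45) + (0, 43). λ = (43 - 45)/(0 - 12) ≡ 45/35 mod 47. 35⁻¹ ≡ 43 (mod 47) since 35·43 = 1505 ≡ 1, so λ ≡ 8.
  x = λ² - 12 - 0 = 64 - 12 ≡ 5; y = λ·(12 - 5) - 45 ≡ 11. → (5, 11)
3H = (5, 11).
Finally 3G + 3H:
(18, 29) + (5, 11). λ = (11 - 29)/(5 - 18) ≡ 29/34 mod 47. 34⁻¹ ≡ 18 (mod 47) since 34·18 = 612 ≡ 1, so λ ≡ 5.
  x = λ² - 18 - 5 = 25 - 23 ≡ 2; y = λ·(18 - 2) - 29 ≡ 4. → (2, 4)

(2, 4)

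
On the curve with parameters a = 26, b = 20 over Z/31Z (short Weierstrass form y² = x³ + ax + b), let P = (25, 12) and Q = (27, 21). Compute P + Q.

(7, 7)

(25, 12) + (27, 21). λ = (21 - 12)/(27 - 25) ≡ 9/2 mod 31. 2⁻¹ ≡ 16 (mod 31) since 2·16 = 32 ≡ 1, so λ ≡ 20.
  x = λ² - 25 - 27 = 400 - 52 ≡ 7; y = λ·(25 - 7) - 12 ≡ 7. → (7, 7)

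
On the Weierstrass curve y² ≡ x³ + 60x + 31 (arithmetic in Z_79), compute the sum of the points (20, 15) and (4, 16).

(1, 48)

(20, 15) + (4, 16). λ = (16 - 15)/(4 - 20) ≡ 1/63 mod 79. 63⁻¹ ≡ 74 (mod 79) since 63·74 = 4662 ≡ 1, so λ ≡ 74.
  x = λ² - 20 - 4 = 5476 - 24 ≡ 1; y = λ·(20 - 1) - 15 ≡ 48. → (1, 48)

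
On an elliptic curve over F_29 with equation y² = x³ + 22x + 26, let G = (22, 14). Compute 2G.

tangent at (22, 14): λ = (3·22² + 22)/(2·14) ≡ 24/28. 28⁻¹ ≡ 28 (mod 29) since 28·28 = 784 ≡ 1, so λ ≡ 24·28 ≡ 5.
  x = λ² - 22 - 22 = 25 - 44 ≡ 10; y = λ·(22 - 10) - 14 ≡ 17. → (10, 17)

(10, 17)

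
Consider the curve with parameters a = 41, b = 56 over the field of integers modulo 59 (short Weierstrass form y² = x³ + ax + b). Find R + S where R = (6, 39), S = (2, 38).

(6, 39) + (2, 38). λ = (38 - 39)/(2 - 6) ≡ 58/55 mod 59. 55⁻¹ ≡ 44 (mod 59), so λ ≡ 15.
  x = λ² - 6 - 2 = 225 - 8 ≡ 40; y = λ·(6 - 40) - 39 ≡ 41. → (40, 41)

(40, 41)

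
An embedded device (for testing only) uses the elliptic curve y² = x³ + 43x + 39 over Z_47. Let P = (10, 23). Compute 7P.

(26, 11)

Double-and-add on 7 = (111)₂. Start with P = (10, 23) for the leading 1-bit.
double: tangent at (10, 23): λ = (3·10² + 43)/(2·23) ≡ 14/46. 46⁻¹ ≡ 46 (mod 47), so λ ≡ 14·46 ≡ 33.
  x = λ² - 10 - 10 = 1089 - 20 ≡ 35; y = λ·(10 - 35) - 23 ≡ 45. → (35, 45)
add P: (35, 45) + (10, 23). λ = (23 - 45)/(10 - 35) ≡ 25/22 mod 47. 22⁻¹ ≡ 15 (mod 47) since 22·15 = 330 ≡ 1, so λ ≡ 46.
  x = λ² - 35 - 10 = 2116 - 45 ≡ 3; y = λ·(35 - 3) - 45 ≡ 17. → (3, 17)
double: tangent at (3, 17): λ = (3·3² + 43)/(2·17) ≡ 23/34. 34⁻¹ ≡ 18 (mod 47), so λ ≡ 23·18 ≡ 38.
  x = λ² - 3 - 3 = 1444 - 6 ≡ 28; y = λ·(3 - 28) - 17 ≡ 20. → (28, 20)
add P: (28, 20) + (10, 23). λ = (23 - 20)/(10 - 28) ≡ 3/29 mod 47. 29⁻¹ ≡ 13 (mod 47) since 29·13 = 377 ≡ 1, so λ ≡ 39.
  x = λ² - 28 - 10 = 1521 - 38 ≡ 26; y = λ·(28 - 26) - 20 ≡ 11. → (26, 11)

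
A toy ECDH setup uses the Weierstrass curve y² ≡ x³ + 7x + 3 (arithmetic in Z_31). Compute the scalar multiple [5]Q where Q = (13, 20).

Repeated addition: build up to 5Q.
2Q: tangent at (13, 20): λ = (3·13² + 7)/(2·20) ≡ 18/9. 9⁻¹ ≡ 7 (mod 31) since 9·7 = 63 ≡ 1, so λ ≡ 18·7 ≡ 2.
  x = λ² - 13 - 13 = 4 - 26 ≡ 9; y = λ·(13 - 9) - 20 ≡ 19. → (9, 19)
3Q: (9, 19) + (13, 20). λ = (20 - 19)/(13 - 9) ≡ 1/4 mod 31. 4⁻¹ ≡ 8 (mod 31), so λ ≡ 8.
  x = λ² - 9 - 13 = 64 - 22 ≡ 11; y = λ·(9 - 11) - 19 ≡ 27. → (11, 27)
4Q: (11, 27) + (13, 20). λ = (20 - 27)/(13 - 11) ≡ 24/2 mod 31. 2⁻¹ ≡ 16 (mod 31), so λ ≡ 12.
  x = λ² - 11 - 13 = 144 - 24 ≡ 27; y = λ·(11 - 27) - 27 ≡ 29. → (27, 29)
5Q: (27, 29) + (13, 20). λ = (20 - 29)/(13 - 27) ≡ 22/17 mod 31. 17⁻¹ ≡ 11 (mod 31) since 17·11 = 187 ≡ 1, so λ ≡ 25.
  x = λ² - 27 - 13 = 625 - 40 ≡ 27; y = λ·(27 - 27) - 29 ≡ 2. → (27, 2)

(27, 2)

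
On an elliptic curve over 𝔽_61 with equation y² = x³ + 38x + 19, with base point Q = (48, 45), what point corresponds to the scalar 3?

(20, 42)

Repeated addition: build up to 3Q.
2Q: tangent at (48, 45): λ = (3·48² + 38)/(2·45) ≡ 57/29. 29⁻¹ ≡ 40 (mod 61) since 29·40 = 1160 ≡ 1, so λ ≡ 57·40 ≡ 23.
  x = λ² - 48 - 48 = 529 - 96 ≡ 6; y = λ·(48 - 6) - 45 ≡ 6. → (6, 6)
3Q: (6, 6) + (48, 45). λ = (45 - 6)/(48 - 6) ≡ 39/42 mod 61. 42⁻¹ ≡ 16 (mod 61) since 42·16 = 672 ≡ 1, so λ ≡ 14.
  x = λ² - 6 - 48 = 196 - 54 ≡ 20; y = λ·(6 - 20) - 6 ≡ 42. → (20, 42)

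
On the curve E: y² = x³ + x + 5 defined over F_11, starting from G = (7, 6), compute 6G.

Repeated addition: build up to 6G.
2G: tangent at (7, 6): λ = (3·7² + 1)/(2·6) ≡ 5/1. 1⁻¹ ≡ 1 (mod 11) since 1·1 = 1 ≡ 1, so λ ≡ 5·1 ≡ 5.
  x = λ² - 7 - 7 = 25 - 14 ≡ 0; y = λ·(7 - 0) - 6 ≡ 7. → (0, 7)
3G: (0, 7) + (7, 6). λ = (6 - 7)/(7 - 0) ≡ 10/7 mod 11. 7⁻¹ ≡ 8 (mod 11), so λ ≡ 3.
  x = λ² - 0 - 7 = 9 - 7 ≡ 2; y = λ·(0 - 2) - 7 ≡ 9. → (2, 9)
4G: (2, 9) + (7, 6). λ = (6 - 9)/(7 - 2) ≡ 8/5 mod 11. 5⁻¹ ≡ 9 (mod 11) since 5·9 = 45 ≡ 1, so λ ≡ 6.
  x = λ² - 2 - 7 = 36 - 9 ≡ 5; y = λ·(2 - 5) - 9 ≡ 6. → (5, 6)
5G: (5, 6) + (7, 6). λ = (6 - 6)/(7 - 5) ≡ 0/2 mod 11. 2⁻¹ ≡ 6 (mod 11) since 2·6 = 12 ≡ 1, so λ ≡ 0.
  x = λ² - 5 - 7 = 0 - 12 ≡ 10; y = λ·(5 - 10) - 6 ≡ 5. → (10, 5)
6G: (10, 5) + (7, 6). λ = (6 - 5)/(7 - 10) ≡ 1/8 mod 11. 8⁻¹ ≡ 7 (mod 11), so λ ≡ 7.
  x = λ² - 10 - 7 = 49 - 17 ≡ 10; y = λ·(10 - 10) - 5 ≡ 6. → (10, 6)

(10, 6)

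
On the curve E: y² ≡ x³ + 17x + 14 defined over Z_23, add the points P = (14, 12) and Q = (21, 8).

(1, 20)

(14, 12) + (21, 8). λ = (8 - 12)/(21 - 14) ≡ 19/7 mod 23. 7⁻¹ ≡ 10 (mod 23) since 7·10 = 70 ≡ 1, so λ ≡ 6.
  x = λ² - 14 - 21 = 36 - 35 ≡ 1; y = λ·(14 - 1) - 12 ≡ 20. → (1, 20)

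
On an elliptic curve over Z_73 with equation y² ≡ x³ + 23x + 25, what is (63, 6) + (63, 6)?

(14, 5)

tangent at (63, 6): λ = (3·63² + 23)/(2·6) ≡ 31/12. 12⁻¹ ≡ 67 (mod 73), so λ ≡ 31·67 ≡ 33.
  x = λ² - 63 - 63 = 1089 - 126 ≡ 14; y = λ·(63 - 14) - 6 ≡ 5. → (14, 5)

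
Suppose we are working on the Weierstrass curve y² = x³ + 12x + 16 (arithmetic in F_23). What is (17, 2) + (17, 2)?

(15, 12)

tangent at (17, 2): λ = (3·17² + 12)/(2·2) ≡ 5/4. 4⁻¹ ≡ 6 (mod 23), so λ ≡ 5·6 ≡ 7.
  x = λ² - 17 - 17 = 49 - 34 ≡ 15; y = λ·(17 - 15) - 2 ≡ 12. → (15, 12)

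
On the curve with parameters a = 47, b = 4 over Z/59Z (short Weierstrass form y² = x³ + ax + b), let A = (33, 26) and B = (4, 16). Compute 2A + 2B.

(18, 29)

First 2A:
Repeated addition: build up to 2A.
2A: tangent at (33, 26): λ = (3·33² + 47)/(2·26) ≡ 10/52. 52⁻¹ ≡ 42 (mod 59), so λ ≡ 10·42 ≡ 7.
  x = λ² - 33 - 33 = 49 - 66 ≡ 42; y = λ·(33 - 42) - 26 ≡ 29. → (42, 29)
2A = (42, 29).
Next 2B:
Repeated addition: build up to 2B.
2B: tangent at (4, 16): λ = (3·4² + 47)/(2·16) ≡ 36/32. 32⁻¹ ≡ 24 (mod 59) since 32·24 = 768 ≡ 1, so λ ≡ 36·24 ≡ 38.
  x = λ² - 4 - 4 = 1444 - 8 ≡ 20; y = λ·(4 - 20) - 16 ≡ 25. → (20, 25)
2B = (20, 25).
Finally 2A + 2B:
(42, 29) + (20, 25). λ = (25 - 29)/(20 - 42) ≡ 55/37 mod 59. 37⁻¹ ≡ 8 (mod 59), so λ ≡ 27.
  x = λ² - 42 - 20 = 729 - 62 ≡ 18; y = λ·(42 - 18) - 29 ≡ 29. → (18, 29)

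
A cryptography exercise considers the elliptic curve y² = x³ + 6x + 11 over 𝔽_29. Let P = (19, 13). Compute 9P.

Repeated addition: build up to 9P.
2P: tangent at (19, 13): λ = (3·19² + 6)/(2·13) ≡ 16/26. 26⁻¹ ≡ 19 (mod 29) since 26·19 = 494 ≡ 1, so λ ≡ 16·19 ≡ 14.
  x = λ² - 19 - 19 = 196 - 38 ≡ 13; y = λ·(19 - 13) - 13 ≡ 13. → (13, 13)
3P: (13, 13) + (19, 13). λ = (13 - 13)/(19 - 13) ≡ 0/6 mod 29. 6⁻¹ ≡ 5 (mod 29), so λ ≡ 0.
  x = λ² - 13 - 19 = 0 - 32 ≡ 26; y = λ·(13 - 26) - 13 ≡ 16. → (26, 16)
4P: (26, 16) + (19, 13). λ = (13 - 16)/(19 - 26) ≡ 26/22 mod 29. 22⁻¹ ≡ 4 (mod 29), so λ ≡ 17.
  x = λ² - 26 - 19 = 289 - 45 ≡ 12; y = λ·(26 - 12) - 16 ≡ 19. → (12, 19)
5P: (12, 19) + (19, 13). λ = (13 - 19)/(19 - 12) ≡ 23/7 mod 29. 7⁻¹ ≡ 25 (mod 29) since 7·25 = 175 ≡ 1, so λ ≡ 24.
  x = λ² - 12 - 19 = 576 - 31 ≡ 23; y = λ·(12 - 23) - 19 ≡ 7. → (23, 7)
6P: (23, 7) + (19, 13). λ = (13 - 7)/(19 - 23) ≡ 6/25 mod 29. 25⁻¹ ≡ 7 (mod 29), so λ ≡ 13.
  x = λ² - 23 - 19 = 169 - 42 ≡ 11; y = λ·(23 - 11) - 7 ≡ 4. → (11, 4)
7P: (11, 4) + (19, 13). λ = (13 - 4)/(19 - 11) ≡ 9/8 mod 29. 8⁻¹ ≡ 11 (mod 29), so λ ≡ 12.
  x = λ² - 11 - 19 = 144 - 30 ≡ 27; y = λ·(11 - 27) - 4 ≡ 7. → (27, 7)
8P: (27, 7) + (19, 13). λ = (13 - 7)/(19 - 27) ≡ 6/21 mod 29. 21⁻¹ ≡ 18 (mod 29) since 21·18 = 378 ≡ 1, so λ ≡ 21.
  x = λ² - 27 - 19 = 441 - 46 ≡ 18; y = λ·(27 - 18) - 7 ≡ 8. → (18, 8)
9P: (18, 8) + (19, 13). λ = (13 - 8)/(19 - 18) ≡ 5/1 mod 29. 1⁻¹ ≡ 1 (mod 29) since 1·1 = 1 ≡ 1, so λ ≡ 5.
  x = λ² - 18 - 19 = 25 - 37 ≡ 17; y = λ·(18 - 17) - 8 ≡ 26. → (17, 26)

(17, 26)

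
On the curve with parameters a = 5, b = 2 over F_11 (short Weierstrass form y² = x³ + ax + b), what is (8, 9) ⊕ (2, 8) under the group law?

(8, 9) + (2, 8). λ = (8 - 9)/(2 - 8) ≡ 10/5 mod 11. 5⁻¹ ≡ 9 (mod 11), so λ ≡ 2.
  x = λ² - 8 - 2 = 4 - 10 ≡ 5; y = λ·(8 - 5) - 9 ≡ 8. → (5, 8)

(5, 8)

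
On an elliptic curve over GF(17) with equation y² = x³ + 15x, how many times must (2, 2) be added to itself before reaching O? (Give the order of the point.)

2P: tangent at (2, 2): λ = (3·2² + 15)/(2·2) ≡ 10/4. 4⁻¹ ≡ 13 (mod 17) since 4·13 = 52 ≡ 1, so λ ≡ 10·13 ≡ 11.
  x = λ² - 2 - 2 = 121 - 4 ≡ 15; y = λ·(2 - 15) - 2 ≡ 8. → (15, 8)
3P: (15, 8) + (2, 2). λ = (2 - 8)/(2 - 15) ≡ 11/4 mod 17. 4⁻¹ ≡ 13 (mod 17) since 4·13 = 52 ≡ 1, so λ ≡ 7.
  x = λ² - 15 - 2 = 49 - 17 ≡ 15; y = λ·(15 - 15) - 8 ≡ 9. → (15, 9)
4P: (15, 9) + (2, 2). λ = (2 - 9)/(2 - 15) ≡ 10/4 mod 17. 4⁻¹ ≡ 13 (mod 17) since 4·13 = 52 ≡ 1, so λ ≡ 11.
  x = λ² - 15 - 2 = 121 - 17 ≡ 2; y = λ·(15 - 2) - 9 ≡ 15. → (2, 15)
5P: (2, 15) + (2, 2): same x and y₁ ≡ -y₂, so the sum is O.
5P = O, so the order is 5.

5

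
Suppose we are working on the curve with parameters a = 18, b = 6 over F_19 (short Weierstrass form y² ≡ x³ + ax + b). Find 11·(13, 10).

Write Q = (13, 10).
Double-and-add on 11 = (1011)₂. Start with Q = (13, 10) for the leading 1-bit.
double: tangent at (13, 10): λ = (3·13² + 18)/(2·10) ≡ 12/1. 1⁻¹ ≡ 1 (mod 19), so λ ≡ 12·1 ≡ 12.
  x = λ² - 13 - 13 = 144 - 26 ≡ 4; y = λ·(13 - 4) - 10 ≡ 3. → (4, 3)
double: tangent at (4, 3): λ = (3·4² + 18)/(2·3) ≡ 9/6. 6⁻¹ ≡ 16 (mod 19), so λ ≡ 9·16 ≡ 11.
  x = λ² - 4 - 4 = 121 - 8 ≡ 18; y = λ·(4 - 18) - 3 ≡ 14. → (18, 14)
add Q: (18, 14) + (13, 10). λ = (10 - 14)/(13 - 18) ≡ 15/14 mod 19. 14⁻¹ ≡ 15 (mod 19), so λ ≡ 16.
  x = λ² - 18 - 13 = 256 - 31 ≡ 16; y = λ·(18 - 16) - 14 ≡ 18. → (16, 18)
double: tangent at (16, 18): λ = (3·16² + 18)/(2·18) ≡ 7/17. 17⁻¹ ≡ 9 (mod 19), so λ ≡ 7·9 ≡ 6.
  x = λ² - 16 - 16 = 36 - 32 ≡ 4; y = λ·(16 - 4) - 18 ≡ 16. → (4, 16)
add Q: (4, 16) + (13, 10). λ = (10 - 16)/(13 - 4) ≡ 13/9 mod 19. 9⁻¹ ≡ 17 (mod 19) since 9·17 = 153 ≡ 1, so λ ≡ 12.
  x = λ² - 4 - 13 = 144 - 17 ≡ 13; y = λ·(4 - 13) - 16 ≡ 9. → (13, 9)

(13, 9)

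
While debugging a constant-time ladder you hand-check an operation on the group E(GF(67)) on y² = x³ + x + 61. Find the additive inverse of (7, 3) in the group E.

(7, 64)

-(7, 3) = (7, -3 mod 67) = (7, 64).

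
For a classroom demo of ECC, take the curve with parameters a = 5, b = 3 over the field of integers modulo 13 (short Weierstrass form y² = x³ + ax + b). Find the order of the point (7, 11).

9

2P: tangent at (7, 11): λ = (3·7² + 5)/(2·11) ≡ 9/9. 9⁻¹ ≡ 3 (mod 13), so λ ≡ 9·3 ≡ 1.
  x = λ² - 7 - 7 = 1 - 14 ≡ 0; y = λ·(7 - 0) - 11 ≡ 9. → (0, 9)
3P: (0, 9) + (7, 11). λ = (11 - 9)/(7 - 0) ≡ 2/7 mod 13. 7⁻¹ ≡ 2 (mod 13), so λ ≡ 4.
  x = λ² - 0 - 7 = 16 - 7 ≡ 9; y = λ·(0 - 9) - 9 ≡ 7. → (9, 7)
4P: (9, 7) + (7, 11). λ = (11 - 7)/(7 - 9) ≡ 4/11 mod 13. 11⁻¹ ≡ 6 (mod 13), so λ ≡ 11.
  x = λ² - 9 - 7 = 121 - 16 ≡ 1; y = λ·(9 - 1) - 7 ≡ 3. → (1, 3)
5P: (1, 3) + (7, 11). λ = (11 - 3)/(7 - 1) ≡ 8/6 mod 13. 6⁻¹ ≡ 11 (mod 13), so λ ≡ 10.
  x = λ² - 1 - 7 = 100 - 8 ≡ 1; y = λ·(1 - 1) - 3 ≡ 10. → (1, 10)
6P: (1, 10) + (7, 11). λ = (11 - 10)/(7 - 1) ≡ 1/6 mod 13. 6⁻¹ ≡ 11 (mod 13) since 6·11 = 66 ≡ 1, so λ ≡ 11.
  x = λ² - 1 - 7 = 121 - 8 ≡ 9; y = λ·(1 - 9) - 10 ≡ 6. → (9, 6)
7P: (9, 6) + (7, 11). λ = (11 - 6)/(7 - 9) ≡ 5/11 mod 13. 11⁻¹ ≡ 6 (mod 13), so λ ≡ 4.
  x = λ² - 9 - 7 = 16 - 16 ≡ 0; y = λ·(9 - 0) - 6 ≡ 4. → (0, 4)
8P: (0, 4) + (7, 11). λ = (11 - 4)/(7 - 0) ≡ 7/7 mod 13. 7⁻¹ ≡ 2 (mod 13), so λ ≡ 1.
  x = λ² - 0 - 7 = 1 - 7 ≡ 7; y = λ·(0 - 7) - 4 ≡ 2. → (7, 2)
9P: (7, 2) + (7, 11): same x and y₁ ≡ -y₂, so the sum is ∞.
9P = ∞, so the order is 9.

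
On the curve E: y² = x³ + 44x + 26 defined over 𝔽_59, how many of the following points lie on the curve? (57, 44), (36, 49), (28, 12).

1

(57, 44): 44² ≡ 48, rhs ≡ 48 → on.
(36, 49): 49² ≡ 41, rhs ≡ 4 → off.
(28, 12): 12² ≡ 26, rhs ≡ 23 → off.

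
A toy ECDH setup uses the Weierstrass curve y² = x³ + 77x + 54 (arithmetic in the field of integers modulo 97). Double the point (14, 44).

(81, 35)

tangent at (14, 44): λ = (3·14² + 77)/(2·44) ≡ 83/88. 88⁻¹ ≡ 43 (mod 97), so λ ≡ 83·43 ≡ 77.
  x = λ² - 14 - 14 = 5929 - 28 ≡ 81; y = λ·(14 - 81) - 44 ≡ 35. → (81, 35)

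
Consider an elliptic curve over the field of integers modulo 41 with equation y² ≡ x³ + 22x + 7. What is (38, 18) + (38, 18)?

tangent at (38, 18): λ = (3·38² + 22)/(2·18) ≡ 8/36. 36⁻¹ ≡ 8 (mod 41) since 36·8 = 288 ≡ 1, so λ ≡ 8·8 ≡ 23.
  x = λ² - 38 - 38 = 529 - 76 ≡ 2; y = λ·(38 - 2) - 18 ≡ 31. → (2, 31)

(2, 31)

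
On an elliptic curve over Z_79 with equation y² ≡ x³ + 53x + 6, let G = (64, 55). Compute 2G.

(34, 43)

tangent at (64, 55): λ = (3·64² + 53)/(2·55) ≡ 17/31. 31⁻¹ ≡ 51 (mod 79) since 31·51 = 1581 ≡ 1, so λ ≡ 17·51 ≡ 77.
  x = λ² - 64 - 64 = 5929 - 128 ≡ 34; y = λ·(64 - 34) - 55 ≡ 43. → (34, 43)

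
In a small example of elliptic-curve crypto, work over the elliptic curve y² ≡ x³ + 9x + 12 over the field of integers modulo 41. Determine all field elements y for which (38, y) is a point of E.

9, 32

x³ + 9x + 12 = 55226 ≡ 40 (mod 41).
Square roots of 40 mod 41: 9 and 32 (since 9² = 81 ≡ 40).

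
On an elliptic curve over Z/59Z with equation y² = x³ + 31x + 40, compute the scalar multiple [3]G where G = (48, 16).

(50, 25)

Repeated addition: build up to 3G.
2G: tangent at (48, 16): λ = (3·48² + 31)/(2·16) ≡ 40/32. 32⁻¹ ≡ 24 (mod 59) since 32·24 = 768 ≡ 1, so λ ≡ 40·24 ≡ 16.
  x = λ² - 48 - 48 = 256 - 96 ≡ 42; y = λ·(48 - 42) - 16 ≡ 21. → (42, 21)
3G: (42, 21) + (48, 16). λ = (16 - 21)/(48 - 42) ≡ 54/6 mod 59. 6⁻¹ ≡ 10 (mod 59), so λ ≡ 9.
  x = λ² - 42 - 48 = 81 - 90 ≡ 50; y = λ·(42 - 50) - 21 ≡ 25. → (50, 25)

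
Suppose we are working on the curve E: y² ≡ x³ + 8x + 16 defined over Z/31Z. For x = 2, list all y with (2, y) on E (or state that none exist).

x³ + 8x + 16 = 40 ≡ 9 (mod 31).
Square roots of 9 mod 31: 3 and 28 (since 3² = 9 ≡ 9).

3, 28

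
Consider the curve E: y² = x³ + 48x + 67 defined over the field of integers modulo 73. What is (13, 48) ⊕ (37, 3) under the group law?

(71, 6)

(13, 48) + (37, 3). λ = (3 - 48)/(37 - 13) ≡ 28/24 mod 73. 24⁻¹ ≡ 70 (mod 73), so λ ≡ 62.
  x = λ² - 13 - 37 = 3844 - 50 ≡ 71; y = λ·(13 - 71) - 48 ≡ 6. → (71, 6)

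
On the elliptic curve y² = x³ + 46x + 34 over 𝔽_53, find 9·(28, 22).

Write P = (28, 22).
Repeated addition: build up to 9P.
2P: tangent at (28, 22): λ = (3·28² + 46)/(2·22) ≡ 13/44. 44⁻¹ ≡ 47 (mod 53) since 44·47 = 2068 ≡ 1, so λ ≡ 13·47 ≡ 28.
  x = λ² - 28 - 28 = 784 - 56 ≡ 39; y = λ·(28 - 39) - 22 ≡ 41. → (39, 41)
3P: (39, 41) + (28, 22). λ = (22 - 41)/(28 - 39) ≡ 34/42 mod 53. 42⁻¹ ≡ 24 (mod 53) since 42·24 = 1008 ≡ 1, so λ ≡ 21.
  x = λ² - 39 - 28 = 441 - 67 ≡ 3; y = λ·(39 - 3) - 41 ≡ 26. → (3, 26)
4P: (3, 26) + (28, 22). λ = (22 - 26)/(28 - 3) ≡ 49/25 mod 53. 25⁻¹ ≡ 17 (mod 53), so λ ≡ 38.
  x = λ² - 3 - 28 = 1444 - 31 ≡ 35; y = λ·(3 - 35) - 26 ≡ 30. → (35, 30)
5P: (35, 30) + (28, 22). λ = (22 - 30)/(28 - 35) ≡ 45/46 mod 53. 46⁻¹ ≡ 15 (mod 53), so λ ≡ 39.
  x = λ² - 35 - 28 = 1521 - 63 ≡ 27; y = λ·(35 - 27) - 30 ≡ 17. → (27, 17)
6P: (27, 17) + (28, 22). λ = (22 - 17)/(28 - 27) ≡ 5/1 mod 53. 1⁻¹ ≡ 1 (mod 53), so λ ≡ 5.
  x = λ² - 27 - 28 = 25 - 55 ≡ 23; y = λ·(27 - 23) - 17 ≡ 3. → (23, 3)
7P: (23, 3) + (28, 22). λ = (22 - 3)/(28 - 23) ≡ 19/5 mod 53. 5⁻¹ ≡ 32 (mod 53), so λ ≡ 25.
  x = λ² - 23 - 28 = 625 - 51 ≡ 44; y = λ·(23 - 44) - 3 ≡ 2. → (44, 2)
8P: (44, 2) + (28, 22). λ = (22 - 2)/(28 - 44) ≡ 20/37 mod 53. 37⁻¹ ≡ 43 (mod 53), so λ ≡ 12.
  x = λ² - 44 - 28 = 144 - 72 ≡ 19; y = λ·(44 - 19) - 2 ≡ 33. → (19, 33)
9P: (19, 33) + (28, 22). λ = (22 - 33)/(28 - 19) ≡ 42/9 mod 53. 9⁻¹ ≡ 6 (mod 53), so λ ≡ 40.
  x = λ² - 19 - 28 = 1600 - 47 ≡ 16; y = λ·(19 - 16) - 33 ≡ 34. → (16, 34)

(16, 34)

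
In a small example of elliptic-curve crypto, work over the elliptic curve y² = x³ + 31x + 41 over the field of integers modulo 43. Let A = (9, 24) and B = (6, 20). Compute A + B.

(9, 24) + (6, 20). λ = (20 - 24)/(6 - 9) ≡ 39/40 mod 43. 40⁻¹ ≡ 14 (mod 43), so λ ≡ 30.
  x = λ² - 9 - 6 = 900 - 15 ≡ 25; y = λ·(9 - 25) - 24 ≡ 12. → (25, 12)

(25, 12)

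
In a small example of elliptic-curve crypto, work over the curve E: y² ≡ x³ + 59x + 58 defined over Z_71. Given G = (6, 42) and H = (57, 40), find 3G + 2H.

(69, 28)

First 3G:
Repeated addition: build up to 3G.
2G: tangent at (6, 42): λ = (3·6² + 59)/(2·42) ≡ 25/13. 13⁻¹ ≡ 11 (mod 71), so λ ≡ 25·11 ≡ 62.
  x = λ² - 6 - 6 = 3844 - 12 ≡ 69; y = λ·(6 - 69) - 42 ≡ 28. → (69, 28)
3G: (69, 28) + (6, 42). λ = (42 - 28)/(6 - 69) ≡ 14/8 mod 71. 8⁻¹ ≡ 9 (mod 71), so λ ≡ 55.
  x = λ² - 69 - 6 = 3025 - 75 ≡ 39; y = λ·(69 - 39) - 28 ≡ 60. → (39, 60)
3G = (39, 60).
Next 2H:
Repeated addition: build up to 2H.
2H: tangent at (57, 40): λ = (3·57² + 59)/(2·40) ≡ 8/9. 9⁻¹ ≡ 8 (mod 71), so λ ≡ 8·8 ≡ 64.
  x = λ² - 57 - 57 = 4096 - 114 ≡ 6; y = λ·(57 - 6) - 40 ≡ 29. → (6, 29)
2H = (6, 29).
Finally 3G + 2H:
(39, 60) + (6, 29). λ = (29 - 60)/(6 - 39) ≡ 40/38 mod 71. 38⁻¹ ≡ 43 (mod 71), so λ ≡ 16.
  x = λ² - 39 - 6 = 256 - 45 ≡ 69; y = λ·(39 - 69) - 60 ≡ 28. → (69, 28)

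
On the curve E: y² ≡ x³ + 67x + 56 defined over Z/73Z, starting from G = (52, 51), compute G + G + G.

Repeated addition: build up to 3G.
2G: tangent at (52, 51): λ = (3·52² + 67)/(2·51) ≡ 3/29. 29⁻¹ ≡ 68 (mod 73), so λ ≡ 3·68 ≡ 58.
  x = λ² - 52 - 52 = 3364 - 104 ≡ 48; y = λ·(52 - 48) - 51 ≡ 35. → (48, 35)
3G: (48, 35) + (52, 51). λ = (51 - 35)/(52 - 48) ≡ 16/4 mod 73. 4⁻¹ ≡ 55 (mod 73), so λ ≡ 4.
  x = λ² - 48 - 52 = 16 - 100 ≡ 62; y = λ·(48 - 62) - 35 ≡ 55. → (62, 55)

(62, 55)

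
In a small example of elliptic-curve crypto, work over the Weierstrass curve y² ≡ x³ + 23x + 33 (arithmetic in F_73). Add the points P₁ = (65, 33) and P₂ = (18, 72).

(65, 33) + (18, 72). λ = (72 - 33)/(18 - 65) ≡ 39/26 mod 73. 26⁻¹ ≡ 59 (mod 73), so λ ≡ 38.
  x = λ² - 65 - 18 = 1444 - 83 ≡ 47; y = λ·(65 - 47) - 33 ≡ 67. → (47, 67)

(47, 67)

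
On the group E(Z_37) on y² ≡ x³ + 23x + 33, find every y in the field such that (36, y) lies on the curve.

x³ + 23x + 33 = 47517 ≡ 9 (mod 37).
Square roots of 9 mod 37: 3 and 34 (since 3² = 9 ≡ 9).

3, 34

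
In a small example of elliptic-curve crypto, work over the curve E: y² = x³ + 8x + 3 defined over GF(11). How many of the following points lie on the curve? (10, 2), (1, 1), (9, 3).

1

(10, 2): 2² ≡ 4, rhs ≡ 5 → off.
(1, 1): 1² ≡ 1, rhs ≡ 1 → on.
(9, 3): 3² ≡ 9, rhs ≡ 1 → off.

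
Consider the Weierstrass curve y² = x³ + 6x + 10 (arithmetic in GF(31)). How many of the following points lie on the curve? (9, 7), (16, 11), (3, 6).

(9, 7): 7² ≡ 18, rhs ≡ 18 → on.
(16, 11): 11² ≡ 28, rhs ≡ 17 → off.
(3, 6): 6² ≡ 5, rhs ≡ 24 → off.

1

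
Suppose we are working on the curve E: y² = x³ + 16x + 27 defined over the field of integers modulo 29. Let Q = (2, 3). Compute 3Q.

(13, 5)

Repeated addition: build up to 3Q.
2Q: tangent at (2, 3): λ = (3·2² + 16)/(2·3) ≡ 28/6. 6⁻¹ ≡ 5 (mod 29) since 6·5 = 30 ≡ 1, so λ ≡ 28·5 ≡ 24.
  x = λ² - 2 - 2 = 576 - 4 ≡ 21; y = λ·(2 - 21) - 3 ≡ 5. → (21, 5)
3Q: (21, 5) + (2, 3). λ = (3 - 5)/(2 - 21) ≡ 27/10 mod 29. 10⁻¹ ≡ 3 (mod 29) since 10·3 = 30 ≡ 1, so λ ≡ 23.
  x = λ² - 21 - 2 = 529 - 23 ≡ 13; y = λ·(21 - 13) - 5 ≡ 5. → (13, 5)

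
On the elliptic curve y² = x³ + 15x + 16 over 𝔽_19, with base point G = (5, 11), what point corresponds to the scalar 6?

Repeated addition: build up to 6G.
2G: tangent at (5, 11): λ = (3·5² + 15)/(2·11) ≡ 14/3. 3⁻¹ ≡ 13 (mod 19) since 3·13 = 39 ≡ 1, so λ ≡ 14·13 ≡ 11.
  x = λ² - 5 - 5 = 121 - 10 ≡ 16; y = λ·(5 - 16) - 11 ≡ 1. → (16, 1)
3G: (16, 1) + (5, 11). λ = (11 - 1)/(5 - 16) ≡ 10/8 mod 19. 8⁻¹ ≡ 12 (mod 19) since 8·12 = 96 ≡ 1, so λ ≡ 6.
  x = λ² - 16 - 5 = 36 - 21 ≡ 15; y = λ·(16 - 15) - 1 ≡ 5. → (15, 5)
4G: (15, 5) + (5, 11). λ = (11 - 5)/(5 - 15) ≡ 6/9 mod 19. 9⁻¹ ≡ 17 (mod 19) since 9·17 = 153 ≡ 1, so λ ≡ 7.
  x = λ² - 15 - 5 = 49 - 20 ≡ 10; y = λ·(15 - 10) - 5 ≡ 11. → (10, 11)
5G: (10, 11) + (5, 11). λ = (11 - 11)/(5 - 10) ≡ 0/14 mod 19. 14⁻¹ ≡ 15 (mod 19), so λ ≡ 0.
  x = λ² - 10 - 5 = 0 - 15 ≡ 4; y = λ·(10 - 4) - 11 ≡ 8. → (4, 8)
6G: (4, 8) + (5, 11). λ = (11 - 8)/(5 - 4) ≡ 3/1 mod 19. 1⁻¹ ≡ 1 (mod 19) since 1·1 = 1 ≡ 1, so λ ≡ 3.
  x = λ² - 4 - 5 = 9 - 9 ≡ 0; y = λ·(4 - 0) - 8 ≡ 4. → (0, 4)

(0, 4)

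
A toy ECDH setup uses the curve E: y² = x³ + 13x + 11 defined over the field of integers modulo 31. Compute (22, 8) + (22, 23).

The two points share x = 22 and their y-coordinates satisfy 8 + 23 ≡ 0 (mod 31), so they are inverses. Their sum is 𝒪.

O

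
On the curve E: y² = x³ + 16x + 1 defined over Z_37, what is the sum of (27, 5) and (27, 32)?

The two points share x = 27 and their y-coordinates satisfy 5 + 32 ≡ 0 (mod 37), so they are inverses. Their sum is O.

O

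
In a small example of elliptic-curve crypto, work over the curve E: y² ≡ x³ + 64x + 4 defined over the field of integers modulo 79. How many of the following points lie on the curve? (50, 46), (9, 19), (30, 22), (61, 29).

(50, 46): 46² ≡ 62, rhs ≡ 66 → off.
(9, 19): 19² ≡ 45, rhs ≡ 45 → on.
(30, 22): 22² ≡ 10, rhs ≡ 10 → on.
(61, 29): 29² ≡ 51, rhs ≡ 51 → on.

3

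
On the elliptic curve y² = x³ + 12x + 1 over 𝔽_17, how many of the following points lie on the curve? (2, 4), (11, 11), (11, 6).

(2, 4): 4² ≡ 16, rhs ≡ 16 → on.
(11, 11): 11² ≡ 2, rhs ≡ 2 → on.
(11, 6): 6² ≡ 2, rhs ≡ 2 → on.

3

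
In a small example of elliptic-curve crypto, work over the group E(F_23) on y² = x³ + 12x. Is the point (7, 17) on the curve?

y² = 17² ≡ 13; x³ + 12x + 0 = 427 ≡ 13 (mod 23). 13 = 13.

yes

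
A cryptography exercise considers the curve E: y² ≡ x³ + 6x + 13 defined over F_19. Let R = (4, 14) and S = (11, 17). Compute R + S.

(4, 14) + (11, 17). λ = (17 - 14)/(11 - 4) ≡ 3/7 mod 19. 7⁻¹ ≡ 11 (mod 19), so λ ≡ 14.
  x = λ² - 4 - 11 = 196 - 15 ≡ 10; y = λ·(4 - 10) - 14 ≡ 16. → (10, 16)

(10, 16)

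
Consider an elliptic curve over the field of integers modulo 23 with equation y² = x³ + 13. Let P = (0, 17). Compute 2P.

(0, 6)

tangent at (0, 17): λ = (3·0² + 0)/(2·17) ≡ 0/11. 11⁻¹ ≡ 21 (mod 23) since 11·21 = 231 ≡ 1, so λ ≡ 0·21 ≡ 0.
  x = λ² - 0 - 0 = 0 - 0 ≡ 0; y = λ·(0 - 0) - 17 ≡ 6. → (0, 6)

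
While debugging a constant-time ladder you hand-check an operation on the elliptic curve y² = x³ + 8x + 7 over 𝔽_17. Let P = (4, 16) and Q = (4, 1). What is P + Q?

O

The two points share x = 4 and their y-coordinates satisfy 16 + 1 ≡ 0 (mod 17), so they are inverses. Their sum is O.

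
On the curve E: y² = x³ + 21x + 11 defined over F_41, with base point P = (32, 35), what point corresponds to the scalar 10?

Repeated addition: build up to 10P.
2P: tangent at (32, 35): λ = (3·32² + 21)/(2·35) ≡ 18/29. 29⁻¹ ≡ 17 (mod 41), so λ ≡ 18·17 ≡ 19.
  x = λ² - 32 - 32 = 361 - 64 ≡ 10; y = λ·(32 - 10) - 35 ≡ 14. → (10, 14)
3P: (10, 14) + (32, 35). λ = (35 - 14)/(32 - 10) ≡ 21/22 mod 41. 22⁻¹ ≡ 28 (mod 41) since 22·28 = 616 ≡ 1, so λ ≡ 14.
  x = λ² - 10 - 32 = 196 - 42 ≡ 31; y = λ·(10 - 31) - 14 ≡ 20. → (31, 20)
4P: (31, 20) + (32, 35). λ = (35 - 20)/(32 - 31) ≡ 15/1 mod 41. 1⁻¹ ≡ 1 (mod 41), so λ ≡ 15.
  x = λ² - 31 - 32 = 225 - 63 ≡ 39; y = λ·(31 - 39) - 20 ≡ 24. → (39, 24)
5P: (39, 24) + (32, 35). λ = (35 - 24)/(32 - 39) ≡ 11/34 mod 41. 34⁻¹ ≡ 35 (mod 41), so λ ≡ 16.
  x = λ² - 39 - 32 = 256 - 71 ≡ 21; y = λ·(39 - 21) - 24 ≡ 18. → (21, 18)
6P: (21, 18) + (32, 35). λ = (35 - 18)/(32 - 21) ≡ 17/11 mod 41. 11⁻¹ ≡ 15 (mod 41) since 11·15 = 165 ≡ 1, so λ ≡ 9.
  x = λ² - 21 - 32 = 81 - 53 ≡ 28; y = λ·(21 - 28) - 18 ≡ 1. → (28, 1)
7P: (28, 1) + (32, 35). λ = (35 - 1)/(32 - 28) ≡ 34/4 mod 41. 4⁻¹ ≡ 31 (mod 41), so λ ≡ 29.
  x = λ² - 28 - 32 = 841 - 60 ≡ 2; y = λ·(28 - 2) - 1 ≡ 15. → (2, 15)
8P: (2, 15) + (32, 35). λ = (35 - 15)/(32 - 2) ≡ 20/30 mod 41. 30⁻¹ ≡ 26 (mod 41) since 30·26 = 780 ≡ 1, so λ ≡ 28.
  x = λ² - 2 - 32 = 784 - 34 ≡ 12; y = λ·(2 - 12) - 15 ≡ 33. → (12, 33)
9P: (12, 33) + (32, 35). λ = (35 - 33)/(32 - 12) ≡ 2/20 mod 41. 20⁻¹ ≡ 39 (mod 41), so λ ≡ 37.
  x = λ² - 12 - 32 = 1369 - 44 ≡ 13; y = λ·(12 - 13) - 33 ≡ 12. → (13, 12)
10P: (13, 12) + (32, 35). λ = (35 - 12)/(32 - 13) ≡ 23/19 mod 41. 19⁻¹ ≡ 13 (mod 41), so λ ≡ 12.
  x = λ² - 13 - 32 = 144 - 45 ≡ 17; y = λ·(13 - 17) - 12 ≡ 22. → (17, 22)

(17, 22)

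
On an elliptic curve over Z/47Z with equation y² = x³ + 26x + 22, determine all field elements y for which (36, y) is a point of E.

x³ + 26x + 22 = 47614 ≡ 3 (mod 47).
Square roots of 3 mod 47: 12 and 35 (since 12² = 144 ≡ 3).

12, 35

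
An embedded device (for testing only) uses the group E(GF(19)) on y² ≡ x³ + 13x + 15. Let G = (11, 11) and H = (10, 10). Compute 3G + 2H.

(6, 10)

First 3G:
Repeated addition: build up to 3G.
2G: tangent at (11, 11): λ = (3·11² + 13)/(2·11) ≡ 15/3. 3⁻¹ ≡ 13 (mod 19), so λ ≡ 15·13 ≡ 5.
  x = λ² - 11 - 11 = 25 - 22 ≡ 3; y = λ·(11 - 3) - 11 ≡ 10. → (3, 10)
3G: (3, 10) + (11, 11). λ = (11 - 10)/(11 - 3) ≡ 1/8 mod 19. 8⁻¹ ≡ 12 (mod 19), so λ ≡ 12.
  x = λ² - 3 - 11 = 144 - 14 ≡ 16; y = λ·(3 - 16) - 10 ≡ 5. → (16, 5)
3G = (16, 5).
Next 2H:
Repeated addition: build up to 2H.
2H: tangent at (10, 10): λ = (3·10² + 13)/(2·10) ≡ 9/1. 1⁻¹ ≡ 1 (mod 19), so λ ≡ 9·1 ≡ 9.
  x = λ² - 10 - 10 = 81 - 20 ≡ 4; y = λ·(10 - 4) - 10 ≡ 6. → (4, 6)
2H = (4, 6).
Finally 3G + 2H:
(16, 5) + (4, 6). λ = (6 - 5)/(4 - 16) ≡ 1/7 mod 19. 7⁻¹ ≡ 11 (mod 19), so λ ≡ 11.
  x = λ² - 16 - 4 = 121 - 20 ≡ 6; y = λ·(16 - 6) - 5 ≡ 10. → (6, 10)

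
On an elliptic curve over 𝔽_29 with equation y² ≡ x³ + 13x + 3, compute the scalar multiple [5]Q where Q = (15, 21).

Double-and-add on 5 = (101)₂. Start with Q = (15, 21) for the leading 1-bit.
double: tangent at (15, 21): λ = (3·15² + 13)/(2·21) ≡ 21/13. 13⁻¹ ≡ 9 (mod 29), so λ ≡ 21·9 ≡ 15.
  x = λ² - 15 - 15 = 225 - 30 ≡ 21; y = λ·(15 - 21) - 21 ≡ 5. → (21, 5)
double: tangent at (21, 5): λ = (3·21² + 13)/(2·5) ≡ 2/10. 10⁻¹ ≡ 3 (mod 29), so λ ≡ 2·3 ≡ 6.
  x = λ² - 21 - 21 = 36 - 42 ≡ 23; y = λ·(21 - 23) - 5 ≡ 12. → (23, 12)
add Q: (23, 12) + (15, 21). λ = (21 - 12)/(15 - 23) ≡ 9/21 mod 29. 21⁻¹ ≡ 18 (mod 29), so λ ≡ 17.
  x = λ² - 23 - 15 = 289 - 38 ≡ 19; y = λ·(23 - 19) - 12 ≡ 27. → (19, 27)

(19, 27)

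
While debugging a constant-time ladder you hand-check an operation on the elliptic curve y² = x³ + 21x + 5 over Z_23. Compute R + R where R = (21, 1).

tangent at (21, 1): λ = (3·21² + 21)/(2·1) ≡ 10/2. 2⁻¹ ≡ 12 (mod 23), so λ ≡ 10·12 ≡ 5.
  x = λ² - 21 - 21 = 25 - 42 ≡ 6; y = λ·(21 - 6) - 1 ≡ 5. → (6, 5)

(6, 5)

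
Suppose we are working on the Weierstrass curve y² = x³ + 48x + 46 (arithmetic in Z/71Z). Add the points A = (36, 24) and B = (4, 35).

(9, 0)

(36, 24) + (4, 35). λ = (35 - 24)/(4 - 36) ≡ 11/39 mod 71. 39⁻¹ ≡ 51 (mod 71) since 39·51 = 1989 ≡ 1, so λ ≡ 64.
  x = λ² - 36 - 4 = 4096 - 40 ≡ 9; y = λ·(36 - 9) - 24 ≡ 0. → (9, 0)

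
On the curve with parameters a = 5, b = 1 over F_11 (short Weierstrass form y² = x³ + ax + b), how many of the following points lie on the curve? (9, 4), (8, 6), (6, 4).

3

(9, 4): 4² ≡ 5, rhs ≡ 5 → on.
(8, 6): 6² ≡ 3, rhs ≡ 3 → on.
(6, 4): 4² ≡ 5, rhs ≡ 5 → on.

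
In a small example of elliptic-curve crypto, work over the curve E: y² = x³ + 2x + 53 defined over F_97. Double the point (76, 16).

tangent at (76, 16): λ = (3·76² + 2)/(2·16) ≡ 64/32. 32⁻¹ ≡ 94 (mod 97) since 32·94 = 3008 ≡ 1, so λ ≡ 64·94 ≡ 2.
  x = λ² - 76 - 76 = 4 - 152 ≡ 46; y = λ·(76 - 46) - 16 ≡ 44. → (46, 44)

(46, 44)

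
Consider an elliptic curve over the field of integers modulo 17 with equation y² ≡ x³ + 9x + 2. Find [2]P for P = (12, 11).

(8, 12)

tangent at (12, 11): λ = (3·12² + 9)/(2·11) ≡ 16/5. 5⁻¹ ≡ 7 (mod 17), so λ ≡ 16·7 ≡ 10.
  x = λ² - 12 - 12 = 100 - 24 ≡ 8; y = λ·(12 - 8) - 11 ≡ 12. → (8, 12)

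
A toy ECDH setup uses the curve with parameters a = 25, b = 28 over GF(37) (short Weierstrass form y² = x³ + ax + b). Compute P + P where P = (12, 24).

tangent at (12, 24): λ = (3·12² + 25)/(2·24) ≡ 13/11. 11⁻¹ ≡ 27 (mod 37), so λ ≡ 13·27 ≡ 18.
  x = λ² - 12 - 12 = 324 - 24 ≡ 4; y = λ·(12 - 4) - 24 ≡ 9. → (4, 9)

(4, 9)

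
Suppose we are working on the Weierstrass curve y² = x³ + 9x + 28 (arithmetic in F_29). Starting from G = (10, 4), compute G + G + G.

Repeated addition: build up to 3G.
2G: tangent at (10, 4): λ = (3·10² + 9)/(2·4) ≡ 19/8. 8⁻¹ ≡ 11 (mod 29), so λ ≡ 19·11 ≡ 6.
  x = λ² - 10 - 10 = 36 - 20 ≡ 16; y = λ·(10 - 16) - 4 ≡ 18. → (16, 18)
3G: (16, 18) + (10, 4). λ = (4 - 18)/(10 - 16) ≡ 15/23 mod 29. 23⁻¹ ≡ 24 (mod 29), so λ ≡ 12.
  x = λ² - 16 - 10 = 144 - 26 ≡ 2; y = λ·(16 - 2) - 18 ≡ 5. → (2, 5)

(2, 5)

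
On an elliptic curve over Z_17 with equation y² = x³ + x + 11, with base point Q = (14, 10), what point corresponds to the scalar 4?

(16, 3)

Double-and-add on 4 = (100)₂. Start with Q = (14, 10) for the leading 1-bit.
double: tangent at (14, 10): λ = (3·14² + 1)/(2·10) ≡ 11/3. 3⁻¹ ≡ 6 (mod 17) since 3·6 = 18 ≡ 1, so λ ≡ 11·6 ≡ 15.
  x = λ² - 14 - 14 = 225 - 28 ≡ 10; y = λ·(14 - 10) - 10 ≡ 16. → (10, 16)
double: tangent at (10, 16): λ = (3·10² + 1)/(2·16) ≡ 12/15. 15⁻¹ ≡ 8 (mod 17), so λ ≡ 12·8 ≡ 11.
  x = λ² - 10 - 10 = 121 - 20 ≡ 16; y = λ·(10 - 16) - 16 ≡ 3. → (16, 3)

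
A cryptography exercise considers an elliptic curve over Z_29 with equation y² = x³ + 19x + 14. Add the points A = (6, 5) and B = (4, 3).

(6, 5) + (4, 3). λ = (3 - 5)/(4 - 6) ≡ 27/27 mod 29. 27⁻¹ ≡ 14 (mod 29), so λ ≡ 1.
  x = λ² - 6 - 4 = 1 - 10 ≡ 20; y = λ·(6 - 20) - 5 ≡ 10. → (20, 10)

(20, 10)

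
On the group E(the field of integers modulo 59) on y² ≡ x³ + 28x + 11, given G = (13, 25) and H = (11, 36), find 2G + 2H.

First 2G:
Repeated addition: build up to 2G.
2G: tangent at (13, 25): λ = (3·13² + 28)/(2·25) ≡ 4/50. 50⁻¹ ≡ 13 (mod 59), so λ ≡ 4·13 ≡ 52.
  x = λ² - 13 - 13 = 2704 - 26 ≡ 23; y = λ·(13 - 23) - 25 ≡ 45. → (23, 45)
2G = (23, 45).
Next 2H:
Repeated addition: build up to 2H.
2H: tangent at (11, 36): λ = (3·11² + 28)/(2·36) ≡ 37/13. 13⁻¹ ≡ 50 (mod 59) since 13·50 = 650 ≡ 1, so λ ≡ 37·50 ≡ 21.
  x = λ² - 11 - 11 = 441 - 22 ≡ 6; y = λ·(11 - 6) - 36 ≡ 10. → (6, 10)
2H = (6, 10).
Finally 2G + 2H:
(23, 45) + (6, 10). λ = (10 - 45)/(6 - 23) ≡ 24/42 mod 59. 42⁻¹ ≡ 52 (mod 59), so λ ≡ 9.
  x = λ² - 23 - 6 = 81 - 29 ≡ 52; y = λ·(23 - 52) - 45 ≡ 48. → (52, 48)

(52, 48)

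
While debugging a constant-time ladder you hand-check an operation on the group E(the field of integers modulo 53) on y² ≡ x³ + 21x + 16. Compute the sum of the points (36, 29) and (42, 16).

(36, 29) + (42, 16). λ = (16 - 29)/(42 - 36) ≡ 40/6 mod 53. 6⁻¹ ≡ 9 (mod 53), so λ ≡ 42.
  x = λ² - 36 - 42 = 1764 - 78 ≡ 43; y = λ·(36 - 43) - 29 ≡ 48. → (43, 48)

(43, 48)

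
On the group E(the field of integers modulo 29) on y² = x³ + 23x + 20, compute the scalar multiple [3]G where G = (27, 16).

(28, 24)

Repeated addition: build up to 3G.
2G: tangent at (27, 16): λ = (3·27² + 23)/(2·16) ≡ 6/3. 3⁻¹ ≡ 10 (mod 29), so λ ≡ 6·10 ≡ 2.
  x = λ² - 27 - 27 = 4 - 54 ≡ 8; y = λ·(27 - 8) - 16 ≡ 22. → (8, 22)
3G: (8, 22) + (27, 16). λ = (16 - 22)/(27 - 8) ≡ 23/19 mod 29. 19⁻¹ ≡ 26 (mod 29) since 19·26 = 494 ≡ 1, so λ ≡ 18.
  x = λ² - 8 - 27 = 324 - 35 ≡ 28; y = λ·(8 - 28) - 22 ≡ 24. → (28, 24)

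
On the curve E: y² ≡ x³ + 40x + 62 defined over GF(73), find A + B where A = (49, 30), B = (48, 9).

(49, 30) + (48, 9). λ = (9 - 30)/(48 - 49) ≡ 52/72 mod 73. 72⁻¹ ≡ 72 (mod 73), so λ ≡ 21.
  x = λ² - 49 - 48 = 441 - 97 ≡ 52; y = λ·(49 - 52) - 30 ≡ 53. → (52, 53)

(52, 53)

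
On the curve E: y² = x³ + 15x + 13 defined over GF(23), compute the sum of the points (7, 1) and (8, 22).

(7, 1) + (8, 22). λ = (22 - 1)/(8 - 7) ≡ 21/1 mod 23. 1⁻¹ ≡ 1 (mod 23), so λ ≡ 21.
  x = λ² - 7 - 8 = 441 - 15 ≡ 12; y = λ·(7 - 12) - 1 ≡ 9. → (12, 9)

(12, 9)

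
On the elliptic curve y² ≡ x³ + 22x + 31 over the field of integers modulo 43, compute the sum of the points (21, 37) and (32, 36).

(6, 32)

(21, 37) + (32, 36). λ = (36 - 37)/(32 - 21) ≡ 42/11 mod 43. 11⁻¹ ≡ 4 (mod 43) since 11·4 = 44 ≡ 1, so λ ≡ 39.
  x = λ² - 21 - 32 = 1521 - 53 ≡ 6; y = λ·(21 - 6) - 37 ≡ 32. → (6, 32)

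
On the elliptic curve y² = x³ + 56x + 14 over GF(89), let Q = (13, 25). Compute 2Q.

tangent at (13, 25): λ = (3·13² + 56)/(2·25) ≡ 29/50. 50⁻¹ ≡ 73 (mod 89), so λ ≡ 29·73 ≡ 70.
  x = λ² - 13 - 13 = 4900 - 26 ≡ 68; y = λ·(13 - 68) - 25 ≡ 41. → (68, 41)

(68, 41)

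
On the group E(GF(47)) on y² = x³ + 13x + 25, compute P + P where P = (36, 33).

tangent at (36, 33): λ = (3·36² + 13)/(2·33) ≡ 0/19. 19⁻¹ ≡ 5 (mod 47) since 19·5 = 95 ≡ 1, so λ ≡ 0·5 ≡ 0.
  x = λ² - 36 - 36 = 0 - 72 ≡ 22; y = λ·(36 - 22) - 33 ≡ 14. → (22, 14)

(22, 14)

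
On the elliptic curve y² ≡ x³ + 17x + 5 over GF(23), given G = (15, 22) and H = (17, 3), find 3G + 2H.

First 3G:
Repeated addition: build up to 3G.
2G: tangent at (15, 22): λ = (3·15² + 17)/(2·22) ≡ 2/21. 21⁻¹ ≡ 11 (mod 23), so λ ≡ 2·11 ≡ 22.
  x = λ² - 15 - 15 = 484 - 30 ≡ 17; y = λ·(15 - 17) - 22 ≡ 3. → (17, 3)
3G: (17, 3) + (15, 22). λ = (22 - 3)/(15 - 17) ≡ 19/21 mod 23. 21⁻¹ ≡ 11 (mod 23), so λ ≡ 2.
  x = λ² - 17 - 15 = 4 - 32 ≡ 18; y = λ·(17 - 18) - 3 ≡ 18. → (18, 18)
3G = (18, 18).
Next 2H:
Repeated addition: build up to 2H.
2H: tangent at (17, 3): λ = (3·17² + 17)/(2·3) ≡ 10/6. 6⁻¹ ≡ 4 (mod 23), so λ ≡ 10·4 ≡ 17.
  x = λ² - 17 - 17 = 289 - 34 ≡ 2; y = λ·(17 - 2) - 3 ≡ 22. → (2, 22)
2H = (2, 22).
Finally 3G + 2H:
(18, 18) + (2, 22). λ = (22 - 18)/(2 - 18) ≡ 4/7 mod 23. 7⁻¹ ≡ 10 (mod 23), so λ ≡ 17.
  x = λ² - 18 - 2 = 289 - 20 ≡ 16; y = λ·(18 - 16) - 18 ≡ 16. → (16, 16)

(16, 16)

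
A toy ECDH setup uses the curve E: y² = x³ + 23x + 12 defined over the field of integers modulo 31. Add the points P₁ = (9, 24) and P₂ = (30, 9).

(2, 2)

(9, 24) + (30, 9). λ = (9 - 24)/(30 - 9) ≡ 16/21 mod 31. 21⁻¹ ≡ 3 (mod 31), so λ ≡ 17.
  x = λ² - 9 - 30 = 289 - 39 ≡ 2; y = λ·(9 - 2) - 24 ≡ 2. → (2, 2)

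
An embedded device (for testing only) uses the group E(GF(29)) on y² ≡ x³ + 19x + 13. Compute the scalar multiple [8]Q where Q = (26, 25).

(17, 0)

Double-and-add on 8 = (1000)₂. Start with Q = (26, 25) for the leading 1-bit.
double: tangent at (26, 25): λ = (3·26² + 19)/(2·25) ≡ 17/21. 21⁻¹ ≡ 18 (mod 29), so λ ≡ 17·18 ≡ 16.
  x = λ² - 26 - 26 = 256 - 52 ≡ 1; y = λ·(26 - 1) - 25 ≡ 27. → (1, 27)
double: tangent at (1, 27): λ = (3·1² + 19)/(2·27) ≡ 22/25. 25⁻¹ ≡ 7 (mod 29), so λ ≡ 22·7 ≡ 9.
  x = λ² - 1 - 1 = 81 - 2 ≡ 21; y = λ·(1 - 21) - 27 ≡ 25. → (21, 25)
double: tangent at (21, 25): λ = (3·21² + 19)/(2·25) ≡ 8/21. 21⁻¹ ≡ 18 (mod 29) since 21·18 = 378 ≡ 1, so λ ≡ 8·18 ≡ 28.
  x = λ² - 21 - 21 = 784 - 42 ≡ 17; y = λ·(21 - 17) - 25 ≡ 0. → (17, 0)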